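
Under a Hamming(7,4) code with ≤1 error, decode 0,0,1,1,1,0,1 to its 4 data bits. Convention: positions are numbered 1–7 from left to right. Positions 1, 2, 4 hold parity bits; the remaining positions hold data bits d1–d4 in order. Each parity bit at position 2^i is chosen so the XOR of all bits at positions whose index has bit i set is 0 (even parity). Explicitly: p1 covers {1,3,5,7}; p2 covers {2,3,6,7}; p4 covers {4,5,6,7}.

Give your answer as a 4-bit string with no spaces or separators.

1001

s1 (pos 1,3,5,7): 0⊕1⊕1⊕1 = 1
s2 (pos 2,3,6,7): 0⊕1⊕0⊕1 = 0
s4 (pos 4,5,6,7): 1⊕1⊕0⊕1 = 1
Syndrome s4…s1 = 101 → error at position 5.
Flip position 5: 0011101 → 0011001
Read data bits from positions 3,5,6,7: 1001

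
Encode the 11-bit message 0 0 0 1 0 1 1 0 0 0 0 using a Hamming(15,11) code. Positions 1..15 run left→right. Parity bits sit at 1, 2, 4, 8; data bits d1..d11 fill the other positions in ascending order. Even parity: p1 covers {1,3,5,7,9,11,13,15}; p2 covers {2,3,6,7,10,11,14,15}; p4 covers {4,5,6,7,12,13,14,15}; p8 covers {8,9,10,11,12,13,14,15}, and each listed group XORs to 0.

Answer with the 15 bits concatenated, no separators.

Place data at non-parity positions: p1 p2 0 p4 0 0 1 p8 0 1 1 0 0 0 0
p1 (pos 1,3,5,7,9,11,13,15): XOR of data positions = 0⊕0⊕1⊕0⊕1⊕0⊕0 = 0
p2 (pos 2,3,6,7,10,11,14,15): XOR of data positions = 0⊕0⊕1⊕1⊕1⊕0⊕0 = 1
p4 (pos 4,5,6,7,12,13,14,15): XOR of data positions = 0⊕0⊕1⊕0⊕0⊕0⊕0 = 1
p8 (pos 8,9,10,11,12,13,14,15): XOR of data positions = 0⊕1⊕1⊕0⊕0⊕0⊕0 = 0
Codeword: 010100100110000

010100100110000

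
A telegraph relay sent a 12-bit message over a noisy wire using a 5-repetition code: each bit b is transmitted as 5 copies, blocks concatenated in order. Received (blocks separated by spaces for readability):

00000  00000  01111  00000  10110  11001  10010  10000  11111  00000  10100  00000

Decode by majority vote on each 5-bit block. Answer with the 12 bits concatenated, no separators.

001011001000

Block 1 (00000): 0 ones → 0
Block 2 (00000): 0 ones → 0
Block 3 (01111): 4 ones → 1
Block 4 (00000): 0 ones → 0
Block 5 (10110): 3 ones → 1
Block 6 (11001): 3 ones → 1
Block 7 (10010): 2 ones → 0
Block 8 (10000): 1 one → 0
Block 9 (11111): 5 ones → 1
Block 10 (00000): 0 ones → 0
Block 11 (10100): 2 ones → 0
Block 12 (00000): 0 ones → 0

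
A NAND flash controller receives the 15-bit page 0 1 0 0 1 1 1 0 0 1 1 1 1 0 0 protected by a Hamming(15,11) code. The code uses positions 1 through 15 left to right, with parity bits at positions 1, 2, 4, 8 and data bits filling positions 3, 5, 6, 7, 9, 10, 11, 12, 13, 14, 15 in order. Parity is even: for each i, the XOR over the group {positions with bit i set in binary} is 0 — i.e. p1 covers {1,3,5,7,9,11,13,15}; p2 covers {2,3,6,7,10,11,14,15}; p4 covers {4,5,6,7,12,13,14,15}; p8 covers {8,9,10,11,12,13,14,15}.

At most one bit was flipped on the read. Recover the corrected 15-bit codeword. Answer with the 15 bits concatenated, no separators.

010010100111100

s1 (pos 1,3,5,7,9,11,13,15): 0⊕0⊕1⊕1⊕0⊕1⊕1⊕0 = 0
s2 (pos 2,3,6,7,10,11,14,15): 1⊕0⊕1⊕1⊕1⊕1⊕0⊕0 = 1
s4 (pos 4,5,6,7,12,13,14,15): 0⊕1⊕1⊕1⊕1⊕1⊕0⊕0 = 1
s8 (pos 8,9,10,11,12,13,14,15): 0⊕0⊕1⊕1⊕1⊕1⊕0⊕0 = 0
Syndrome s8…s1 = 0110 → error at position 6.
Flip position 6: 010011100111100 → 010010100111100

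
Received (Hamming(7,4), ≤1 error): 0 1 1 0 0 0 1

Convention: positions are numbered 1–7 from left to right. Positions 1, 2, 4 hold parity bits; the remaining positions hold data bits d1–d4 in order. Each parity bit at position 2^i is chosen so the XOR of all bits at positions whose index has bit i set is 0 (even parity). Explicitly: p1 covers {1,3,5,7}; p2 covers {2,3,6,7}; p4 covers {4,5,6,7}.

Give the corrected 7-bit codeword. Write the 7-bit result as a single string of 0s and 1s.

s1 (pos 1,3,5,7): 0⊕1⊕0⊕1 = 0
s2 (pos 2,3,6,7): 1⊕1⊕0⊕1 = 1
s4 (pos 4,5,6,7): 0⊕0⊕0⊕1 = 1
Syndrome s4…s1 = 110 → error at position 6.
Flip position 6: 0110001 → 0110011

0110011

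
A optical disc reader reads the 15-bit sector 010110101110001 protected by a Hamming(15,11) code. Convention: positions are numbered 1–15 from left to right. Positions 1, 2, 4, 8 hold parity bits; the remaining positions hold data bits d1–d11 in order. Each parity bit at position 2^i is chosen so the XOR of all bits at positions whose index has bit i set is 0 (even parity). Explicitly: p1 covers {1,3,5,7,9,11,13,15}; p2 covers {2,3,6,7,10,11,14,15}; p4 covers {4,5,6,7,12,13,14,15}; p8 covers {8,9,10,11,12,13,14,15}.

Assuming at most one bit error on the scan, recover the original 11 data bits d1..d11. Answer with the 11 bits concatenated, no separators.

11011110001

s1 (pos 1,3,5,7,9,11,13,15): 0⊕0⊕1⊕1⊕1⊕1⊕0⊕1 = 1
s2 (pos 2,3,6,7,10,11,14,15): 1⊕0⊕0⊕1⊕1⊕1⊕0⊕1 = 1
s4 (pos 4,5,6,7,12,13,14,15): 1⊕1⊕0⊕1⊕0⊕0⊕0⊕1 = 0
s8 (pos 8,9,10,11,12,13,14,15): 0⊕1⊕1⊕1⊕0⊕0⊕0⊕1 = 0
Syndrome s8…s1 = 0011 → error at position 3.
Flip position 3: 010110101110001 → 011110101110001
Read data bits from positions 3,5,6,7,9,10,11,12,13,14,15: 11011110001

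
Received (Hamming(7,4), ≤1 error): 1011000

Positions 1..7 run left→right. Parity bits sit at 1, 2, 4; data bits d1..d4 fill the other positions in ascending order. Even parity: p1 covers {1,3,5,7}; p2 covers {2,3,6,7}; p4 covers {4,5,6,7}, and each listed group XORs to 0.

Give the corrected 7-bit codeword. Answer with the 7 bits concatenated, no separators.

s1 (pos 1,3,5,7): 1⊕1⊕0⊕0 = 0
s2 (pos 2,3,6,7): 0⊕1⊕0⊕0 = 1
s4 (pos 4,5,6,7): 1⊕0⊕0⊕0 = 1
Syndrome s4…s1 = 110 → error at position 6.
Flip position 6: 1011000 → 1011010

1011010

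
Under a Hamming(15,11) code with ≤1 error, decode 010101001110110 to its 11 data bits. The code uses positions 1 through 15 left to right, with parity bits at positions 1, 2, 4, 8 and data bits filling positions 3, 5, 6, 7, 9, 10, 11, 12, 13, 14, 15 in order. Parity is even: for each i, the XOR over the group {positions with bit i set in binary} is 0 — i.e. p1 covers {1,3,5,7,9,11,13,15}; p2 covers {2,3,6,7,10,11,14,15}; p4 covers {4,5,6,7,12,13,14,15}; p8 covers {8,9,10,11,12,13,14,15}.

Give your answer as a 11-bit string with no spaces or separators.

00101100110

s1 (pos 1,3,5,7,9,11,13,15): 0⊕0⊕0⊕0⊕1⊕1⊕1⊕0 = 1
s2 (pos 2,3,6,7,10,11,14,15): 1⊕0⊕1⊕0⊕1⊕1⊕1⊕0 = 1
s4 (pos 4,5,6,7,12,13,14,15): 1⊕0⊕1⊕0⊕0⊕1⊕1⊕0 = 0
s8 (pos 8,9,10,11,12,13,14,15): 0⊕1⊕1⊕1⊕0⊕1⊕1⊕0 = 1
Syndrome s8…s1 = 1011 → error at position 11.
Flip position 11: 010101001110110 → 010101001100110
Read data bits from positions 3,5,6,7,9,10,11,12,13,14,15: 00101100110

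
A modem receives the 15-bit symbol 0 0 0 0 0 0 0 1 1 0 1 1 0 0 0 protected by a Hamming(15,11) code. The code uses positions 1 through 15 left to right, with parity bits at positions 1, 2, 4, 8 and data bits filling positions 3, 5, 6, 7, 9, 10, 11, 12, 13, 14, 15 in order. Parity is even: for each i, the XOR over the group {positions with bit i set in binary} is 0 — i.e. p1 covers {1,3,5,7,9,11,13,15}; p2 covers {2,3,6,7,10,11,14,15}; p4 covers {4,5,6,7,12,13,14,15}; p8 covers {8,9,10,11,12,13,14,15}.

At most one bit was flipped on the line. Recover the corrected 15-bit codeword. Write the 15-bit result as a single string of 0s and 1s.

000001011011000

s1 (pos 1,3,5,7,9,11,13,15): 0⊕0⊕0⊕0⊕1⊕1⊕0⊕0 = 0
s2 (pos 2,3,6,7,10,11,14,15): 0⊕0⊕0⊕0⊕0⊕1⊕0⊕0 = 1
s4 (pos 4,5,6,7,12,13,14,15): 0⊕0⊕0⊕0⊕1⊕0⊕0⊕0 = 1
s8 (pos 8,9,10,11,12,13,14,15): 1⊕1⊕0⊕1⊕1⊕0⊕0⊕0 = 0
Syndrome s8…s1 = 0110 → error at position 6.
Flip position 6: 000000011011000 → 000001011011000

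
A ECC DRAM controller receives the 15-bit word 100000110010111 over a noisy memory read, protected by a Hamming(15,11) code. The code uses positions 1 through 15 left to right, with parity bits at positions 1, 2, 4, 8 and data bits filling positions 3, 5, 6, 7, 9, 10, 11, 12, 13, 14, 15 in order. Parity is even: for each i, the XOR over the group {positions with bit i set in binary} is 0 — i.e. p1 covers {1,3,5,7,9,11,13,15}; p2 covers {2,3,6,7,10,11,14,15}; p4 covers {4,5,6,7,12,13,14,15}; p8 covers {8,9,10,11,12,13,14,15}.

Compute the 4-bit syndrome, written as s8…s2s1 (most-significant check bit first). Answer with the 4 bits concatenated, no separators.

s1 (pos 1,3,5,7,9,11,13,15): 1⊕0⊕0⊕1⊕0⊕1⊕1⊕1 = 1
s2 (pos 2,3,6,7,10,11,14,15): 0⊕0⊕0⊕1⊕0⊕1⊕1⊕1 = 0
s4 (pos 4,5,6,7,12,13,14,15): 0⊕0⊕0⊕1⊕0⊕1⊕1⊕1 = 0
s8 (pos 8,9,10,11,12,13,14,15): 1⊕0⊕0⊕1⊕0⊕1⊕1⊕1 = 1
Syndrome s8…s1 = 1001 → error at position 9.

1001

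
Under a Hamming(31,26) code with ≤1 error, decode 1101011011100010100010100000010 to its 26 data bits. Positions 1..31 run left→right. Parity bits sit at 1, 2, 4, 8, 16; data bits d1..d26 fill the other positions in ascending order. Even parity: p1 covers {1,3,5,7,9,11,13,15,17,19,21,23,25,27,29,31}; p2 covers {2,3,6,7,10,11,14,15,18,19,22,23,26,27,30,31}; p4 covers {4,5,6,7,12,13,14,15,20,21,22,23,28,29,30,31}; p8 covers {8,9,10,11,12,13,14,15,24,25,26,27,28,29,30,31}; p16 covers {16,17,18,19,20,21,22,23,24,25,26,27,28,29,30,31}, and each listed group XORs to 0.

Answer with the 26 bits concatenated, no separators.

s1 (pos 1,3,5,7,9,11,13,15,17,19,21,23,25,27,29,31): 1⊕0⊕0⊕1⊕1⊕1⊕0⊕1⊕1⊕0⊕1⊕1⊕0⊕0⊕0⊕0 = 0
s2 (pos 2,3,6,7,10,11,14,15,18,19,22,23,26,27,30,31): 1⊕0⊕1⊕1⊕1⊕1⊕0⊕1⊕0⊕0⊕0⊕1⊕0⊕0⊕1⊕0 = 0
s4 (pos 4,5,6,7,12,13,14,15,20,21,22,23,28,29,30,31): 1⊕0⊕1⊕1⊕0⊕0⊕0⊕1⊕0⊕1⊕0⊕1⊕0⊕0⊕1⊕0 = 1
s8 (pos 8,9,10,11,12,13,14,15,24,25,26,27,28,29,30,31): 0⊕1⊕1⊕1⊕0⊕0⊕0⊕1⊕0⊕0⊕0⊕0⊕0⊕0⊕1⊕0 = 1
s16 (pos 16,17,18,19,20,21,22,23,24,25,26,27,28,29,30,31): 0⊕1⊕0⊕0⊕0⊕1⊕0⊕1⊕0⊕0⊕0⊕0⊕0⊕0⊕1⊕0 = 0
Syndrome s16…s1 = 01100 → error at position 12.
Flip position 12: 1101011011100010100010100000010 → 1101011011110010100010100000010
Read data bits from positions 3,5,6,7,9,10,11,12,13,14,15,17,18,19,20,21,22,23,24,25,26,27,28,29,30,31: 00111111001100010100000010

00111111001100010100000010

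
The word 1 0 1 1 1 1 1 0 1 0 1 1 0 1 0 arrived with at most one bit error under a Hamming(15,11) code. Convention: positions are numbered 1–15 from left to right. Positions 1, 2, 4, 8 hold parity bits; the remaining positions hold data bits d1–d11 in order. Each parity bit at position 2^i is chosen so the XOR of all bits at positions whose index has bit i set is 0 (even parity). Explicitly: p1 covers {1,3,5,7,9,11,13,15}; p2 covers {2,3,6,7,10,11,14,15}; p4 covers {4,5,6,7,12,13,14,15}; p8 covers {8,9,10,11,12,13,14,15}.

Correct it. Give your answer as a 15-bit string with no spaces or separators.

111111101011010

s1 (pos 1,3,5,7,9,11,13,15): 1⊕1⊕1⊕1⊕1⊕1⊕0⊕0 = 0
s2 (pos 2,3,6,7,10,11,14,15): 0⊕1⊕1⊕1⊕0⊕1⊕1⊕0 = 1
s4 (pos 4,5,6,7,12,13,14,15): 1⊕1⊕1⊕1⊕1⊕0⊕1⊕0 = 0
s8 (pos 8,9,10,11,12,13,14,15): 0⊕1⊕0⊕1⊕1⊕0⊕1⊕0 = 0
Syndrome s8…s1 = 0010 → error at position 2.
Flip position 2: 101111101011010 → 111111101011010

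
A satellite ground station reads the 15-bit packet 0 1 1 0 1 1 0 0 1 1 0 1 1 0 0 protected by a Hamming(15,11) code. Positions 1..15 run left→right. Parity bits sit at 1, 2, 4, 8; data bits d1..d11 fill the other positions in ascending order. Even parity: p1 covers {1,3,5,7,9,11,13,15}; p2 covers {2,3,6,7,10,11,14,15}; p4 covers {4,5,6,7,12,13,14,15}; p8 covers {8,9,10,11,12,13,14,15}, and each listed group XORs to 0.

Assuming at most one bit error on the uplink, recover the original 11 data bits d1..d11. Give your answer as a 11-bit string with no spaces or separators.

11101101100

s1 (pos 1,3,5,7,9,11,13,15): 0⊕1⊕1⊕0⊕1⊕0⊕1⊕0 = 0
s2 (pos 2,3,6,7,10,11,14,15): 1⊕1⊕1⊕0⊕1⊕0⊕0⊕0 = 0
s4 (pos 4,5,6,7,12,13,14,15): 0⊕1⊕1⊕0⊕1⊕1⊕0⊕0 = 0
s8 (pos 8,9,10,11,12,13,14,15): 0⊕1⊕1⊕0⊕1⊕1⊕0⊕0 = 0
Syndrome s8…s1 = 0000 → no error.
Read data bits from positions 3,5,6,7,9,10,11,12,13,14,15: 11101101100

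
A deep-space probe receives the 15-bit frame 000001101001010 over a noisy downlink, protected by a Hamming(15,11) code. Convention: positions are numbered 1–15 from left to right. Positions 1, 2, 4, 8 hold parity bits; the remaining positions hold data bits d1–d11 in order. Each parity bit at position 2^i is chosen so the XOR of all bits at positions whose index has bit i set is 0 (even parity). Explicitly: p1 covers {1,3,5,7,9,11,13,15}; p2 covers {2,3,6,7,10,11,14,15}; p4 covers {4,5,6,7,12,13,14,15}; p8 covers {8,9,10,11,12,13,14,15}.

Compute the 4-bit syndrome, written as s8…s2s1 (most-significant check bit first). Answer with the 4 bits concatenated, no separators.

s1 (pos 1,3,5,7,9,11,13,15): 0⊕0⊕0⊕1⊕1⊕0⊕0⊕0 = 0
s2 (pos 2,3,6,7,10,11,14,15): 0⊕0⊕1⊕1⊕0⊕0⊕1⊕0 = 1
s4 (pos 4,5,6,7,12,13,14,15): 0⊕0⊕1⊕1⊕1⊕0⊕1⊕0 = 0
s8 (pos 8,9,10,11,12,13,14,15): 0⊕1⊕0⊕0⊕1⊕0⊕1⊕0 = 1
Syndrome s8…s1 = 1010 → error at position 10.

1010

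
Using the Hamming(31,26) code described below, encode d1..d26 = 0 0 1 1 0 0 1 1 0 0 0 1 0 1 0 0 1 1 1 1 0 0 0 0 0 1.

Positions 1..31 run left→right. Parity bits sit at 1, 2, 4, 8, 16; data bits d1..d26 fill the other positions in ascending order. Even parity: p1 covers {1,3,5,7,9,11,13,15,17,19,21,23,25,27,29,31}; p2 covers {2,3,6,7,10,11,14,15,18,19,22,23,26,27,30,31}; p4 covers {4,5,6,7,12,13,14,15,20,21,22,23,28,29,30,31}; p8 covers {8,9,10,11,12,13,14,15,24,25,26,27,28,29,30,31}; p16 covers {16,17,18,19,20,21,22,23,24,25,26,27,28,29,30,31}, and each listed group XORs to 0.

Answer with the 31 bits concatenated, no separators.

1100011100110001101001111000001

Place data at non-parity positions: p1 p2 0 p4 0 1 1 p8 0 0 1 1 0 0 0 p16 1 0 1 0 0 1 1 1 1 0 0 0 0 0 1
p1 (pos 1,3,5,7,9,11,13,15,17,19,21,23,25,27,29,31): XOR of data positions = 0⊕0⊕1⊕0⊕1⊕0⊕0⊕1⊕1⊕0⊕1⊕1⊕0⊕0⊕1 = 1
p2 (pos 2,3,6,7,10,11,14,15,18,19,22,23,26,27,30,31): XOR of data positions = 0⊕1⊕1⊕0⊕1⊕0⊕0⊕0⊕1⊕1⊕1⊕0⊕0⊕0⊕1 = 1
p4 (pos 4,5,6,7,12,13,14,15,20,21,22,23,28,29,30,31): XOR of data positions = 0⊕1⊕1⊕1⊕0⊕0⊕0⊕0⊕0⊕1⊕1⊕0⊕0⊕0⊕1 = 0
p8 (pos 8,9,10,11,12,13,14,15,24,25,26,27,28,29,30,31): XOR of data positions = 0⊕0⊕1⊕1⊕0⊕0⊕0⊕1⊕1⊕0⊕0⊕0⊕0⊕0⊕1 = 1
p16 (pos 16,17,18,19,20,21,22,23,24,25,26,27,28,29,30,31): XOR of data positions = 1⊕0⊕1⊕0⊕0⊕1⊕1⊕1⊕1⊕0⊕0⊕0⊕0⊕0⊕1 = 1
Codeword: 1100011100110001101001111000001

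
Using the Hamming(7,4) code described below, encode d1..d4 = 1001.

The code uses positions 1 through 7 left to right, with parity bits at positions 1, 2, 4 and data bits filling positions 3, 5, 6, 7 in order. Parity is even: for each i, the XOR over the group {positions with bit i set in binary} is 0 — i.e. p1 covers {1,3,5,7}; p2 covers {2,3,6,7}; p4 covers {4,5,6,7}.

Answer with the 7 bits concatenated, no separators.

0011001

Place data at non-parity positions: p1 p2 1 p4 0 0 1
p1 (pos 1,3,5,7): XOR of data positions = 1⊕0⊕1 = 0
p2 (pos 2,3,6,7): XOR of data positions = 1⊕0⊕1 = 0
p4 (pos 4,5,6,7): XOR of data positions = 0⊕0⊕1 = 1
Codeword: 0011001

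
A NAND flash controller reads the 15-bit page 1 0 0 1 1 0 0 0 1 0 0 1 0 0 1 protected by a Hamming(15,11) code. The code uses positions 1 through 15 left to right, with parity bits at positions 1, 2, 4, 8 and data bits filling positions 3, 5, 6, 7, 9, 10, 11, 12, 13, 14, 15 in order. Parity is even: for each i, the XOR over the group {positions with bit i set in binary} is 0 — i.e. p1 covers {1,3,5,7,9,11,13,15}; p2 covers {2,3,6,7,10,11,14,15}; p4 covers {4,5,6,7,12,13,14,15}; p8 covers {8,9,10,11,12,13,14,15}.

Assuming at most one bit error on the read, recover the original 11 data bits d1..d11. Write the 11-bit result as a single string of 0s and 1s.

01001101001

s1 (pos 1,3,5,7,9,11,13,15): 1⊕0⊕1⊕0⊕1⊕0⊕0⊕1 = 0
s2 (pos 2,3,6,7,10,11,14,15): 0⊕0⊕0⊕0⊕0⊕0⊕0⊕1 = 1
s4 (pos 4,5,6,7,12,13,14,15): 1⊕1⊕0⊕0⊕1⊕0⊕0⊕1 = 0
s8 (pos 8,9,10,11,12,13,14,15): 0⊕1⊕0⊕0⊕1⊕0⊕0⊕1 = 1
Syndrome s8…s1 = 1010 → error at position 10.
Flip position 10: 100110001001001 → 100110001101001
Read data bits from positions 3,5,6,7,9,10,11,12,13,14,15: 01001101001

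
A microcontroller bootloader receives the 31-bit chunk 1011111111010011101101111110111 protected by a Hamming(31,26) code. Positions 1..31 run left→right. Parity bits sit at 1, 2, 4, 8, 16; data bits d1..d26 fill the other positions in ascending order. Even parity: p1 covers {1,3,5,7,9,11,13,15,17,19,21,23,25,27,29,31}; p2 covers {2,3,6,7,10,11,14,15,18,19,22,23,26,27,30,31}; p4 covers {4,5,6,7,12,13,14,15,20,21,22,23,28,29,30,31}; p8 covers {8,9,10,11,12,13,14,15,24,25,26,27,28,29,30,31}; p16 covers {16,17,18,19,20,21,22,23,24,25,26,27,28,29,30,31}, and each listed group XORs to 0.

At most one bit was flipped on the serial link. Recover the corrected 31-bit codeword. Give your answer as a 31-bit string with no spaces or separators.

s1 (pos 1,3,5,7,9,11,13,15,17,19,21,23,25,27,29,31): 1⊕1⊕1⊕1⊕1⊕0⊕0⊕1⊕1⊕1⊕0⊕1⊕1⊕1⊕1⊕1 = 1
s2 (pos 2,3,6,7,10,11,14,15,18,19,22,23,26,27,30,31): 0⊕1⊕1⊕1⊕1⊕0⊕0⊕1⊕0⊕1⊕1⊕1⊕1⊕1⊕1⊕1 = 0
s4 (pos 4,5,6,7,12,13,14,15,20,21,22,23,28,29,30,31): 1⊕1⊕1⊕1⊕1⊕0⊕0⊕1⊕1⊕0⊕1⊕1⊕0⊕1⊕1⊕1 = 0
s8 (pos 8,9,10,11,12,13,14,15,24,25,26,27,28,29,30,31): 1⊕1⊕1⊕0⊕1⊕0⊕0⊕1⊕1⊕1⊕1⊕1⊕0⊕1⊕1⊕1 = 0
s16 (pos 16,17,18,19,20,21,22,23,24,25,26,27,28,29,30,31): 1⊕1⊕0⊕1⊕1⊕0⊕1⊕1⊕1⊕1⊕1⊕1⊕0⊕1⊕1⊕1 = 1
Syndrome s16…s1 = 10001 → error at position 17.
Flip position 17: 1011111111010011101101111110111 → 1011111111010011001101111110111

1011111111010011001101111110111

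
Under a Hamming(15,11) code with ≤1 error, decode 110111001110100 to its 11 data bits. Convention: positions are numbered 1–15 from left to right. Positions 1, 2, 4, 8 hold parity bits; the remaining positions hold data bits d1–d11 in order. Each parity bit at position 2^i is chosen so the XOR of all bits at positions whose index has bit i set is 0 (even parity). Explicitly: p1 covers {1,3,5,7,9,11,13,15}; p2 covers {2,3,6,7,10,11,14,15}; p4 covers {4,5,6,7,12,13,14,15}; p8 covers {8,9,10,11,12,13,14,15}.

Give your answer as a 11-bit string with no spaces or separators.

01101110100

s1 (pos 1,3,5,7,9,11,13,15): 1⊕0⊕1⊕0⊕1⊕1⊕1⊕0 = 1
s2 (pos 2,3,6,7,10,11,14,15): 1⊕0⊕1⊕0⊕1⊕1⊕0⊕0 = 0
s4 (pos 4,5,6,7,12,13,14,15): 1⊕1⊕1⊕0⊕0⊕1⊕0⊕0 = 0
s8 (pos 8,9,10,11,12,13,14,15): 0⊕1⊕1⊕1⊕0⊕1⊕0⊕0 = 0
Syndrome s8…s1 = 0001 → error at position 1.
Flip position 1: 110111001110100 → 010111001110100
Read data bits from positions 3,5,6,7,9,10,11,12,13,14,15: 01101110100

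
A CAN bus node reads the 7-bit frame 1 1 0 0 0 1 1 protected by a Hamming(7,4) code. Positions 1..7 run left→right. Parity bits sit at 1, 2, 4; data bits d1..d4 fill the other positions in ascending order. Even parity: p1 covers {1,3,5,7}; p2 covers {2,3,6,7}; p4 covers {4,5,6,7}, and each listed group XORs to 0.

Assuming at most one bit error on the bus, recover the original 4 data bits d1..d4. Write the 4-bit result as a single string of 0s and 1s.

s1 (pos 1,3,5,7): 1⊕0⊕0⊕1 = 0
s2 (pos 2,3,6,7): 1⊕0⊕1⊕1 = 1
s4 (pos 4,5,6,7): 0⊕0⊕1⊕1 = 0
Syndrome s4…s1 = 010 → error at position 2.
Flip position 2: 1100011 → 1000011
Read data bits from positions 3,5,6,7: 0011

0011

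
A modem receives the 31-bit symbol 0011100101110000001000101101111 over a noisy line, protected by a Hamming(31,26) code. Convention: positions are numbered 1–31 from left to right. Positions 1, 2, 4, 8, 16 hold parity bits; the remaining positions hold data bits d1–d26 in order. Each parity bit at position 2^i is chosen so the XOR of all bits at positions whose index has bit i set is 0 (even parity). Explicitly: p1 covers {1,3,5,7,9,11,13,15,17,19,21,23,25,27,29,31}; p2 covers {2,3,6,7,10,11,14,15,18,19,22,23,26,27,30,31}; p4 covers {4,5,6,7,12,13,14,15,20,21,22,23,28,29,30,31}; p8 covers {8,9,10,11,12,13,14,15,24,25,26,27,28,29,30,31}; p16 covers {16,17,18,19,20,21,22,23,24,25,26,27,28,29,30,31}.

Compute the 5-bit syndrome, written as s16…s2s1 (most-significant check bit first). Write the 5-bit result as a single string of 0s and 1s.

00000

s1 (pos 1,3,5,7,9,11,13,15,17,19,21,23,25,27,29,31): 0⊕1⊕1⊕0⊕0⊕1⊕0⊕0⊕0⊕1⊕0⊕1⊕1⊕0⊕1⊕1 = 0
s2 (pos 2,3,6,7,10,11,14,15,18,19,22,23,26,27,30,31): 0⊕1⊕0⊕0⊕1⊕1⊕0⊕0⊕0⊕1⊕0⊕1⊕1⊕0⊕1⊕1 = 0
s4 (pos 4,5,6,7,12,13,14,15,20,21,22,23,28,29,30,31): 1⊕1⊕0⊕0⊕1⊕0⊕0⊕0⊕0⊕0⊕0⊕1⊕1⊕1⊕1⊕1 = 0
s8 (pos 8,9,10,11,12,13,14,15,24,25,26,27,28,29,30,31): 1⊕0⊕1⊕1⊕1⊕0⊕0⊕0⊕0⊕1⊕1⊕0⊕1⊕1⊕1⊕1 = 0
s16 (pos 16,17,18,19,20,21,22,23,24,25,26,27,28,29,30,31): 0⊕0⊕0⊕1⊕0⊕0⊕0⊕1⊕0⊕1⊕1⊕0⊕1⊕1⊕1⊕1 = 0
Syndrome s16…s1 = 00000 → no error.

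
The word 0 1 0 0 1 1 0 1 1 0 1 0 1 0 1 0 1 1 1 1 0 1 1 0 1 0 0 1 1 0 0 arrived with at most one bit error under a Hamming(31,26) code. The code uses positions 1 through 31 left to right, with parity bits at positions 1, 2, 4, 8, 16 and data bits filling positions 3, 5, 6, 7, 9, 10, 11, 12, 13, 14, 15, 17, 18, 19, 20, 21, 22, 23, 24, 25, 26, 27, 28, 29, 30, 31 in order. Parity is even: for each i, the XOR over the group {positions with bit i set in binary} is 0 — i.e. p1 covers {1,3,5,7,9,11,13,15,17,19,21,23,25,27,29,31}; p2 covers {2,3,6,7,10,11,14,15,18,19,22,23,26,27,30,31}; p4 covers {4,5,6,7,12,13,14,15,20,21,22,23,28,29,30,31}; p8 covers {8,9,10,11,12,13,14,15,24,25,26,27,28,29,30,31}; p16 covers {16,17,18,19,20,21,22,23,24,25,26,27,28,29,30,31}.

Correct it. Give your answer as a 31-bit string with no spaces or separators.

0100110110101010111001101001100

s1 (pos 1,3,5,7,9,11,13,15,17,19,21,23,25,27,29,31): 0⊕0⊕1⊕0⊕1⊕1⊕1⊕1⊕1⊕1⊕0⊕1⊕1⊕0⊕1⊕0 = 0
s2 (pos 2,3,6,7,10,11,14,15,18,19,22,23,26,27,30,31): 1⊕0⊕1⊕0⊕0⊕1⊕0⊕1⊕1⊕1⊕1⊕1⊕0⊕0⊕0⊕0 = 0
s4 (pos 4,5,6,7,12,13,14,15,20,21,22,23,28,29,30,31): 0⊕1⊕1⊕0⊕0⊕1⊕0⊕1⊕1⊕0⊕1⊕1⊕1⊕1⊕0⊕0 = 1
s8 (pos 8,9,10,11,12,13,14,15,24,25,26,27,28,29,30,31): 1⊕1⊕0⊕1⊕0⊕1⊕0⊕1⊕0⊕1⊕0⊕0⊕1⊕1⊕0⊕0 = 0
s16 (pos 16,17,18,19,20,21,22,23,24,25,26,27,28,29,30,31): 0⊕1⊕1⊕1⊕1⊕0⊕1⊕1⊕0⊕1⊕0⊕0⊕1⊕1⊕0⊕0 = 1
Syndrome s16…s1 = 10100 → error at position 20.
Flip position 20: 0100110110101010111101101001100 → 0100110110101010111001101001100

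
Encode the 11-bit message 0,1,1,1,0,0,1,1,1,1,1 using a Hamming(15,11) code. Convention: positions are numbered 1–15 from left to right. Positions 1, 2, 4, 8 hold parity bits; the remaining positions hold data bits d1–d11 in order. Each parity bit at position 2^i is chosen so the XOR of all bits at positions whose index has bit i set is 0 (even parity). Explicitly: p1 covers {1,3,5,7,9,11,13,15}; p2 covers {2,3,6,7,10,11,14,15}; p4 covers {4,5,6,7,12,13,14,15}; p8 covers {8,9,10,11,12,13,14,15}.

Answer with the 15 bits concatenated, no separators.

110111110011111

Place data at non-parity positions: p1 p2 0 p4 1 1 1 p8 0 0 1 1 1 1 1
p1 (pos 1,3,5,7,9,11,13,15): XOR of data positions = 0⊕1⊕1⊕0⊕1⊕1⊕1 = 1
p2 (pos 2,3,6,7,10,11,14,15): XOR of data positions = 0⊕1⊕1⊕0⊕1⊕1⊕1 = 1
p4 (pos 4,5,6,7,12,13,14,15): XOR of data positions = 1⊕1⊕1⊕1⊕1⊕1⊕1 = 1
p8 (pos 8,9,10,11,12,13,14,15): XOR of data positions = 0⊕0⊕1⊕1⊕1⊕1⊕1 = 1
Codeword: 110111110011111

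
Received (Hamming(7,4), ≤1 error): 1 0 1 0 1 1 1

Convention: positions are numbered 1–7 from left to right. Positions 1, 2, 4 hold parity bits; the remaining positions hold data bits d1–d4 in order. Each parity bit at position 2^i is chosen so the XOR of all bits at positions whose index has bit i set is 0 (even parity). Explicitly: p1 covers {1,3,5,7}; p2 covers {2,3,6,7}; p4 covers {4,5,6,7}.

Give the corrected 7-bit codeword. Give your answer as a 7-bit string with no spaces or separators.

s1 (pos 1,3,5,7): 1⊕1⊕1⊕1 = 0
s2 (pos 2,3,6,7): 0⊕1⊕1⊕1 = 1
s4 (pos 4,5,6,7): 0⊕1⊕1⊕1 = 1
Syndrome s4…s1 = 110 → error at position 6.
Flip position 6: 1010111 → 1010101

1010101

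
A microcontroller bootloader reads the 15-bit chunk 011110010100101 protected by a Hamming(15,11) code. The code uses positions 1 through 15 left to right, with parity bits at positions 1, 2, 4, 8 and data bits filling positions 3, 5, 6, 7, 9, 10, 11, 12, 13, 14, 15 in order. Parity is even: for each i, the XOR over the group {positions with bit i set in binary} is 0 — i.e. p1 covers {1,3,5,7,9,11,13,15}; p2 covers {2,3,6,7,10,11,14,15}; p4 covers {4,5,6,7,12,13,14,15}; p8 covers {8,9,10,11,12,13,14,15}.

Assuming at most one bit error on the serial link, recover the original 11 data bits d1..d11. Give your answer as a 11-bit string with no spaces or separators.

s1 (pos 1,3,5,7,9,11,13,15): 0⊕1⊕1⊕0⊕0⊕0⊕1⊕1 = 0
s2 (pos 2,3,6,7,10,11,14,15): 1⊕1⊕0⊕0⊕1⊕0⊕0⊕1 = 0
s4 (pos 4,5,6,7,12,13,14,15): 1⊕1⊕0⊕0⊕0⊕1⊕0⊕1 = 0
s8 (pos 8,9,10,11,12,13,14,15): 1⊕0⊕1⊕0⊕0⊕1⊕0⊕1 = 0
Syndrome s8…s1 = 0000 → no error.
Read data bits from positions 3,5,6,7,9,10,11,12,13,14,15: 11000100101

11000100101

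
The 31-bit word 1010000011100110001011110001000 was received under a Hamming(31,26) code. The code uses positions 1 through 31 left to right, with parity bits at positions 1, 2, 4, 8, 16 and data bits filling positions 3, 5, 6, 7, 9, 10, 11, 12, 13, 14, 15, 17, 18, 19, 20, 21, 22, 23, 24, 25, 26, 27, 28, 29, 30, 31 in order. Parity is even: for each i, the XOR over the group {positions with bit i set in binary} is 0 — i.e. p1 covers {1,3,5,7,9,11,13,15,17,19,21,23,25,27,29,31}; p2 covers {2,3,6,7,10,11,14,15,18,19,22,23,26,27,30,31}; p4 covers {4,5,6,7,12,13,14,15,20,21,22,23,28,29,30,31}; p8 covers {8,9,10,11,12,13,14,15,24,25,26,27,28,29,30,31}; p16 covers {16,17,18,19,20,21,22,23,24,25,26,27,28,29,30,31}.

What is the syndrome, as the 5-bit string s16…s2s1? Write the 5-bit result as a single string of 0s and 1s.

s1 (pos 1,3,5,7,9,11,13,15,17,19,21,23,25,27,29,31): 1⊕1⊕0⊕0⊕1⊕1⊕0⊕1⊕0⊕1⊕1⊕1⊕0⊕0⊕0⊕0 = 0
s2 (pos 2,3,6,7,10,11,14,15,18,19,22,23,26,27,30,31): 0⊕1⊕0⊕0⊕1⊕1⊕1⊕1⊕0⊕1⊕1⊕1⊕0⊕0⊕0⊕0 = 0
s4 (pos 4,5,6,7,12,13,14,15,20,21,22,23,28,29,30,31): 0⊕0⊕0⊕0⊕0⊕0⊕1⊕1⊕0⊕1⊕1⊕1⊕1⊕0⊕0⊕0 = 0
s8 (pos 8,9,10,11,12,13,14,15,24,25,26,27,28,29,30,31): 0⊕1⊕1⊕1⊕0⊕0⊕1⊕1⊕1⊕0⊕0⊕0⊕1⊕0⊕0⊕0 = 1
s16 (pos 16,17,18,19,20,21,22,23,24,25,26,27,28,29,30,31): 0⊕0⊕0⊕1⊕0⊕1⊕1⊕1⊕1⊕0⊕0⊕0⊕1⊕0⊕0⊕0 = 0
Syndrome s16…s1 = 01000 → error at position 8.

01000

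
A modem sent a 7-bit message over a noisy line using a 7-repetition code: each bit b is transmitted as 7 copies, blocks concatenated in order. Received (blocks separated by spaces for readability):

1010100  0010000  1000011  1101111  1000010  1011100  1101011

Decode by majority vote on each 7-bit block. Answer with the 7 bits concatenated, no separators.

0001011

Block 1 (1010100): 3 ones → 0
Block 2 (0010000): 1 one → 0
Block 3 (1000011): 3 ones → 0
Block 4 (1101111): 6 ones → 1
Block 5 (1000010): 2 ones → 0
Block 6 (1011100): 4 ones → 1
Block 7 (1101011): 5 ones → 1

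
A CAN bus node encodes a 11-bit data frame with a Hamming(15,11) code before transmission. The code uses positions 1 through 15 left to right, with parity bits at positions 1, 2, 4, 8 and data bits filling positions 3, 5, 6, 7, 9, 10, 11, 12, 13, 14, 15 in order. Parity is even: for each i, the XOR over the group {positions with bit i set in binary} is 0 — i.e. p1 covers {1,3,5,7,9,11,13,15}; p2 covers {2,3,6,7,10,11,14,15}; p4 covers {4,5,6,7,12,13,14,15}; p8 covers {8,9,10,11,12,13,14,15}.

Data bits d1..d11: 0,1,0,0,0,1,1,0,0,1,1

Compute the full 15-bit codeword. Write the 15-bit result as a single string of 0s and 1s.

Place data at non-parity positions: p1 p2 0 p4 1 0 0 p8 0 1 1 0 0 1 1
p1 (pos 1,3,5,7,9,11,13,15): XOR of data positions = 0⊕1⊕0⊕0⊕1⊕0⊕1 = 1
p2 (pos 2,3,6,7,10,11,14,15): XOR of data positions = 0⊕0⊕0⊕1⊕1⊕1⊕1 = 0
p4 (pos 4,5,6,7,12,13,14,15): XOR of data positions = 1⊕0⊕0⊕0⊕0⊕1⊕1 = 1
p8 (pos 8,9,10,11,12,13,14,15): XOR of data positions = 0⊕1⊕1⊕0⊕0⊕1⊕1 = 0
Codeword: 100110000110011

100110000110011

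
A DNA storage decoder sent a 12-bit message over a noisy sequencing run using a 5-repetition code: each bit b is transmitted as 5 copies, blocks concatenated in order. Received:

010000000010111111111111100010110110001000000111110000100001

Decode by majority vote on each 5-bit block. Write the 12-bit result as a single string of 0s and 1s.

Block 1 (01000): 1 one → 0
Block 2 (00000): 0 ones → 0
Block 3 (10111): 4 ones → 1
Block 4 (11111): 5 ones → 1
Block 5 (11111): 5 ones → 1
Block 6 (00010): 1 one → 0
Block 7 (11011): 4 ones → 1
Block 8 (00010): 1 one → 0
Block 9 (00000): 0 ones → 0
Block 10 (11111): 5 ones → 1
Block 11 (00001): 1 one → 0
Block 12 (00001): 1 one → 0

001110100100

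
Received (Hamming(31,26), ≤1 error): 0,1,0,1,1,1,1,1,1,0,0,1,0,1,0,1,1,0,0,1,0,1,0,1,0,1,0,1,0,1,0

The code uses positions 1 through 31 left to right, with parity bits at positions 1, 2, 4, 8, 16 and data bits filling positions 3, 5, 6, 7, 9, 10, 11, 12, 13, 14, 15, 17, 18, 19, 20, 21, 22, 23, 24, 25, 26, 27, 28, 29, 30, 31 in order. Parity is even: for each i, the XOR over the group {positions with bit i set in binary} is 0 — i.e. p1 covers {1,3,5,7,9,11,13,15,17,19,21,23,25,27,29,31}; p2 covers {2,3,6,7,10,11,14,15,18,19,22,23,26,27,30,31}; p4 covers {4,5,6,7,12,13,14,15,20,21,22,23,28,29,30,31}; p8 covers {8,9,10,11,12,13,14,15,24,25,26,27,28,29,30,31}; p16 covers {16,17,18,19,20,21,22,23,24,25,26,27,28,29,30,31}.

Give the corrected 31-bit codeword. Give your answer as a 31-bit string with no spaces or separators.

0001111110010101100101010101010

s1 (pos 1,3,5,7,9,11,13,15,17,19,21,23,25,27,29,31): 0⊕0⊕1⊕1⊕1⊕0⊕0⊕0⊕1⊕0⊕0⊕0⊕0⊕0⊕0⊕0 = 0
s2 (pos 2,3,6,7,10,11,14,15,18,19,22,23,26,27,30,31): 1⊕0⊕1⊕1⊕0⊕0⊕1⊕0⊕0⊕0⊕1⊕0⊕1⊕0⊕1⊕0 = 1
s4 (pos 4,5,6,7,12,13,14,15,20,21,22,23,28,29,30,31): 1⊕1⊕1⊕1⊕1⊕0⊕1⊕0⊕1⊕0⊕1⊕0⊕1⊕0⊕1⊕0 = 0
s8 (pos 8,9,10,11,12,13,14,15,24,25,26,27,28,29,30,31): 1⊕1⊕0⊕0⊕1⊕0⊕1⊕0⊕1⊕0⊕1⊕0⊕1⊕0⊕1⊕0 = 0
s16 (pos 16,17,18,19,20,21,22,23,24,25,26,27,28,29,30,31): 1⊕1⊕0⊕0⊕1⊕0⊕1⊕0⊕1⊕0⊕1⊕0⊕1⊕0⊕1⊕0 = 0
Syndrome s16…s1 = 00010 → error at position 2.
Flip position 2: 0101111110010101100101010101010 → 0001111110010101100101010101010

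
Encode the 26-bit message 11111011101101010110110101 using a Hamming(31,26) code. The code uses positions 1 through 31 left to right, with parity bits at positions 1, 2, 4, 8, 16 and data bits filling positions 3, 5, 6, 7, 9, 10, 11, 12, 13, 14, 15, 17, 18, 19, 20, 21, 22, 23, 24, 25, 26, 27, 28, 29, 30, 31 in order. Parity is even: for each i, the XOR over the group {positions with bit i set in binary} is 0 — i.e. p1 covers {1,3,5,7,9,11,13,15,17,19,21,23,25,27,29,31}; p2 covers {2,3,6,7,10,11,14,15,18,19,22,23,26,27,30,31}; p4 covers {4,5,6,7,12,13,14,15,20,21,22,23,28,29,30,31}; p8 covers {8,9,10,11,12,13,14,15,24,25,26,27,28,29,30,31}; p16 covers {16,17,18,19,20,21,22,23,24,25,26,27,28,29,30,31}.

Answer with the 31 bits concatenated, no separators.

0010111010111011101010110110101

Place data at non-parity positions: p1 p2 1 p4 1 1 1 p8 1 0 1 1 1 0 1 p16 1 0 1 0 1 0 1 1 0 1 1 0 1 0 1
p1 (pos 1,3,5,7,9,11,13,15,17,19,21,23,25,27,29,31): XOR of data positions = 1⊕1⊕1⊕1⊕1⊕1⊕1⊕1⊕1⊕1⊕1⊕0⊕1⊕1⊕1 = 0
p2 (pos 2,3,6,7,10,11,14,15,18,19,22,23,26,27,30,31): XOR of data positions = 1⊕1⊕1⊕0⊕1⊕0⊕1⊕0⊕1⊕0⊕1⊕1⊕1⊕0⊕1 = 0
p4 (pos 4,5,6,7,12,13,14,15,20,21,22,23,28,29,30,31): XOR of data positions = 1⊕1⊕1⊕1⊕1⊕0⊕1⊕0⊕1⊕0⊕1⊕0⊕1⊕0⊕1 = 0
p8 (pos 8,9,10,11,12,13,14,15,24,25,26,27,28,29,30,31): XOR of data positions = 1⊕0⊕1⊕1⊕1⊕0⊕1⊕1⊕0⊕1⊕1⊕0⊕1⊕0⊕1 = 0
p16 (pos 16,17,18,19,20,21,22,23,24,25,26,27,28,29,30,31): XOR of data positions = 1⊕0⊕1⊕0⊕1⊕0⊕1⊕1⊕0⊕1⊕1⊕0⊕1⊕0⊕1 = 1
Codeword: 0010111010111011101010110110101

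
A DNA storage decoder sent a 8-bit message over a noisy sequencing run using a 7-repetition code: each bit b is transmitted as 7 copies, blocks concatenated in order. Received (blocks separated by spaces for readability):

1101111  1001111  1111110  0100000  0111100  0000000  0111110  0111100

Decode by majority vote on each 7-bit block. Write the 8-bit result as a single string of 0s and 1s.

Block 1 (1101111): 6 ones → 1
Block 2 (1001111): 5 ones → 1
Block 3 (1111110): 6 ones → 1
Block 4 (0100000): 1 one → 0
Block 5 (0111100): 4 ones → 1
Block 6 (0000000): 0 ones → 0
Block 7 (0111110): 5 ones → 1
Block 8 (0111100): 4 ones → 1

11101011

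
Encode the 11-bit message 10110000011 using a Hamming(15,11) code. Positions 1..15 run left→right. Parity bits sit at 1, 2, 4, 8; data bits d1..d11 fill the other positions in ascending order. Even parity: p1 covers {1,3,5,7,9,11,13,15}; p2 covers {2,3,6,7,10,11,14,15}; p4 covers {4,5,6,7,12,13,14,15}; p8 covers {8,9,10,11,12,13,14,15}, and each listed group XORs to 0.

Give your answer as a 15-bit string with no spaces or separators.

111001100000011

Place data at non-parity positions: p1 p2 1 p4 0 1 1 p8 0 0 0 0 0 1 1
p1 (pos 1,3,5,7,9,11,13,15): XOR of data positions = 1⊕0⊕1⊕0⊕0⊕0⊕1 = 1
p2 (pos 2,3,6,7,10,11,14,15): XOR of data positions = 1⊕1⊕1⊕0⊕0⊕1⊕1 = 1
p4 (pos 4,5,6,7,12,13,14,15): XOR of data positions = 0⊕1⊕1⊕0⊕0⊕1⊕1 = 0
p8 (pos 8,9,10,11,12,13,14,15): XOR of data positions = 0⊕0⊕0⊕0⊕0⊕1⊕1 = 0
Codeword: 111001100000011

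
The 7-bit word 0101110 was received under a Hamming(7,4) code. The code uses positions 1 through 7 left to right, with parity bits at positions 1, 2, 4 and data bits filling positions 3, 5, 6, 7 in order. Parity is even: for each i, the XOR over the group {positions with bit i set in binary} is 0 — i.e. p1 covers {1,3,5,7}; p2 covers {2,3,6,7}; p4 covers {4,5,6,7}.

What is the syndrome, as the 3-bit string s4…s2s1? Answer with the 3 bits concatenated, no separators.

s1 (pos 1,3,5,7): 0⊕0⊕1⊕0 = 1
s2 (pos 2,3,6,7): 1⊕0⊕1⊕0 = 0
s4 (pos 4,5,6,7): 1⊕1⊕1⊕0 = 1
Syndrome s4…s1 = 101 → error at position 5.

101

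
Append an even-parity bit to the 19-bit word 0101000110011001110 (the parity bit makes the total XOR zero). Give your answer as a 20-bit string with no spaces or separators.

XOR of the 19 data bits: 0⊕1⊕0⊕1⊕0⊕0⊕0⊕1⊕1⊕0⊕0⊕1⊕1⊕0⊕0⊕1⊕1⊕1⊕0 = 1
Parity bit = 1 (so all 20 bits XOR to 0).

01010001100110011101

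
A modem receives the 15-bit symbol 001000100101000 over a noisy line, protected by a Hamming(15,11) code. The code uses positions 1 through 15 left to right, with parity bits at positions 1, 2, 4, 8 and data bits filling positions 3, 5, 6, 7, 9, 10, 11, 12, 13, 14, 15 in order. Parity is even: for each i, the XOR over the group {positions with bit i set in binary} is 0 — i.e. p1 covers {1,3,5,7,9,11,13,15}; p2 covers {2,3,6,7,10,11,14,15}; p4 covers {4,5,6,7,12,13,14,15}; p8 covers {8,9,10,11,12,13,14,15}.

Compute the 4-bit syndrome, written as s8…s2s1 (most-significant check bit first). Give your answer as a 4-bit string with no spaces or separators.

0010

s1 (pos 1,3,5,7,9,11,13,15): 0⊕1⊕0⊕1⊕0⊕0⊕0⊕0 = 0
s2 (pos 2,3,6,7,10,11,14,15): 0⊕1⊕0⊕1⊕1⊕0⊕0⊕0 = 1
s4 (pos 4,5,6,7,12,13,14,15): 0⊕0⊕0⊕1⊕1⊕0⊕0⊕0 = 0
s8 (pos 8,9,10,11,12,13,14,15): 0⊕0⊕1⊕0⊕1⊕0⊕0⊕0 = 0
Syndrome s8…s1 = 0010 → error at position 2.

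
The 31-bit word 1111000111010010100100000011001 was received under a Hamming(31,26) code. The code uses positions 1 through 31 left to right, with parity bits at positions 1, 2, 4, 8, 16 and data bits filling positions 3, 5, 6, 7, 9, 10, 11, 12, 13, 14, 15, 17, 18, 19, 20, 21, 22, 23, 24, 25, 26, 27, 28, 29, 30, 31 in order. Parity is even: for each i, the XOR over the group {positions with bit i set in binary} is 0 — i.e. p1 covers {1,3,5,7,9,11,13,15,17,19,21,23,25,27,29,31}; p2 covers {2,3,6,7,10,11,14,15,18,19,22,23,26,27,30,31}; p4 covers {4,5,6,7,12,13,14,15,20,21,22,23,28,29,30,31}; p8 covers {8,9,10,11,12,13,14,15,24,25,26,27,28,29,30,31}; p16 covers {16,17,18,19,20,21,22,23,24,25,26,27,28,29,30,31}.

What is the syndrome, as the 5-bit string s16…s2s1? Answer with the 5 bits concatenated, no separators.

10001

s1 (pos 1,3,5,7,9,11,13,15,17,19,21,23,25,27,29,31): 1⊕1⊕0⊕0⊕1⊕0⊕0⊕1⊕1⊕0⊕0⊕0⊕0⊕1⊕0⊕1 = 1
s2 (pos 2,3,6,7,10,11,14,15,18,19,22,23,26,27,30,31): 1⊕1⊕0⊕0⊕1⊕0⊕0⊕1⊕0⊕0⊕0⊕0⊕0⊕1⊕0⊕1 = 0
s4 (pos 4,5,6,7,12,13,14,15,20,21,22,23,28,29,30,31): 1⊕0⊕0⊕0⊕1⊕0⊕0⊕1⊕1⊕0⊕0⊕0⊕1⊕0⊕0⊕1 = 0
s8 (pos 8,9,10,11,12,13,14,15,24,25,26,27,28,29,30,31): 1⊕1⊕1⊕0⊕1⊕0⊕0⊕1⊕0⊕0⊕0⊕1⊕1⊕0⊕0⊕1 = 0
s16 (pos 16,17,18,19,20,21,22,23,24,25,26,27,28,29,30,31): 0⊕1⊕0⊕0⊕1⊕0⊕0⊕0⊕0⊕0⊕0⊕1⊕1⊕0⊕0⊕1 = 1
Syndrome s16…s1 = 10001 → error at position 17.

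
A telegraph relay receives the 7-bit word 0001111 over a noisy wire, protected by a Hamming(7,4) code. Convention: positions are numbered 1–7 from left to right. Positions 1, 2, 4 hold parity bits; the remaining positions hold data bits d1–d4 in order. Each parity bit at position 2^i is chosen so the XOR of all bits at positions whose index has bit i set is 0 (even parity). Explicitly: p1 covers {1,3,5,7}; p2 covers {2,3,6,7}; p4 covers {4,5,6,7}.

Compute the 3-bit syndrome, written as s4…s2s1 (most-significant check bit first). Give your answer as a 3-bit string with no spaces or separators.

s1 (pos 1,3,5,7): 0⊕0⊕1⊕1 = 0
s2 (pos 2,3,6,7): 0⊕0⊕1⊕1 = 0
s4 (pos 4,5,6,7): 1⊕1⊕1⊕1 = 0
Syndrome s4…s1 = 000 → no error.

000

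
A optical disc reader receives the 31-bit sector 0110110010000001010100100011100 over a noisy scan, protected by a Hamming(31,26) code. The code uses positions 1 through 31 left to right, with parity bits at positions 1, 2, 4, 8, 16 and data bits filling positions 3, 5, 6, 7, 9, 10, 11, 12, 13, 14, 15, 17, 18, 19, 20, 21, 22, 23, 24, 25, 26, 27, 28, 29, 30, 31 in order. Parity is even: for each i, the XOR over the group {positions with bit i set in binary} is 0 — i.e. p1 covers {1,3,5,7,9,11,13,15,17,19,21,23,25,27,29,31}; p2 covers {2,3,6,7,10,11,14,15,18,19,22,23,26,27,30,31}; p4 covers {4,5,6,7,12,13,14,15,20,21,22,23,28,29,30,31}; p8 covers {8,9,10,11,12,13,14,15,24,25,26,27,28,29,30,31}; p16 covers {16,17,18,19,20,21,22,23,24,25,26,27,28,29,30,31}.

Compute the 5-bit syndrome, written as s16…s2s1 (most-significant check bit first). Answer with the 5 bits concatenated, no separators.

s1 (pos 1,3,5,7,9,11,13,15,17,19,21,23,25,27,29,31): 0⊕1⊕1⊕0⊕1⊕0⊕0⊕0⊕0⊕0⊕0⊕1⊕0⊕1⊕1⊕0 = 0
s2 (pos 2,3,6,7,10,11,14,15,18,19,22,23,26,27,30,31): 1⊕1⊕1⊕0⊕0⊕0⊕0⊕0⊕1⊕0⊕0⊕1⊕0⊕1⊕0⊕0 = 0
s4 (pos 4,5,6,7,12,13,14,15,20,21,22,23,28,29,30,31): 0⊕1⊕1⊕0⊕0⊕0⊕0⊕0⊕1⊕0⊕0⊕1⊕1⊕1⊕0⊕0 = 0
s8 (pos 8,9,10,11,12,13,14,15,24,25,26,27,28,29,30,31): 0⊕1⊕0⊕0⊕0⊕0⊕0⊕0⊕0⊕0⊕0⊕1⊕1⊕1⊕0⊕0 = 0
s16 (pos 16,17,18,19,20,21,22,23,24,25,26,27,28,29,30,31): 1⊕0⊕1⊕0⊕1⊕0⊕0⊕1⊕0⊕0⊕0⊕1⊕1⊕1⊕0⊕0 = 1
Syndrome s16…s1 = 10000 → error at position 16.

10000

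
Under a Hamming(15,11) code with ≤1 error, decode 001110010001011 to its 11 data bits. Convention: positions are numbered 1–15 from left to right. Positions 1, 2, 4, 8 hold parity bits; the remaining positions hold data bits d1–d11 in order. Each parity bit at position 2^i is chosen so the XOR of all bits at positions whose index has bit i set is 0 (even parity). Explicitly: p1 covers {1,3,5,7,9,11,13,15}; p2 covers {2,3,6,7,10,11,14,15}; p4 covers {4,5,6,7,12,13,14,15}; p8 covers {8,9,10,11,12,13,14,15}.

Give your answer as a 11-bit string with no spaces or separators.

11010001011

s1 (pos 1,3,5,7,9,11,13,15): 0⊕1⊕1⊕0⊕0⊕0⊕0⊕1 = 1
s2 (pos 2,3,6,7,10,11,14,15): 0⊕1⊕0⊕0⊕0⊕0⊕1⊕1 = 1
s4 (pos 4,5,6,7,12,13,14,15): 1⊕1⊕0⊕0⊕1⊕0⊕1⊕1 = 1
s8 (pos 8,9,10,11,12,13,14,15): 1⊕0⊕0⊕0⊕1⊕0⊕1⊕1 = 0
Syndrome s8…s1 = 0111 → error at position 7.
Flip position 7: 001110010001011 → 001110110001011
Read data bits from positions 3,5,6,7,9,10,11,12,13,14,15: 11010001011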